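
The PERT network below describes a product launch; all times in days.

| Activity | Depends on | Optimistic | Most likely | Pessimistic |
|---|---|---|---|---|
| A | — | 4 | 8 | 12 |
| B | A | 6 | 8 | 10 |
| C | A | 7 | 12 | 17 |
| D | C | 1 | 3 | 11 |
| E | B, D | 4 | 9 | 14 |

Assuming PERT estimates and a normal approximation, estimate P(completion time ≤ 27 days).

te_A = (4 + 4·8 + 12)/6 = 48/6 = 8; σ²_A = ((12−4)/6)² = 1.778
te_B = (6 + 4·8 + 10)/6 = 48/6 = 8; σ²_B = ((10−6)/6)² = 0.444
te_C = (7 + 4·12 + 17)/6 = 72/6 = 12; σ²_C = ((17−7)/6)² = 2.778
te_D = (1 + 4·3 + 11)/6 = 24/6 = 4; σ²_D = ((11−1)/6)² = 2.778
te_E = (4 + 4·9 + 14)/6 = 54/6 = 9; σ²_E = ((14−4)/6)² = 2.778

Forward pass:
ES_A = 0; EF_A = 8
ES_B = 8; EF_B = 8+8 = 16
ES_C = 8; EF_C = 8+12 = 20
ES_D = 20; EF_D = 20+4 = 24
ES_E = max(EF_B=16, EF_D=24) = 24; EF_E = 24+9 = 33
Expected project duration μ = 33 days. Critical path: A → C → D → E.

Variance along critical path = 1.778 + 2.778 + 2.778 + 2.778 = 10.111; σ = √10.111 = 3.180 days.
Z = (27 − 33) / 3.180 = -1.887
P(T ≤ 27) = Φ(-1.887) ≈ 0.030

0.030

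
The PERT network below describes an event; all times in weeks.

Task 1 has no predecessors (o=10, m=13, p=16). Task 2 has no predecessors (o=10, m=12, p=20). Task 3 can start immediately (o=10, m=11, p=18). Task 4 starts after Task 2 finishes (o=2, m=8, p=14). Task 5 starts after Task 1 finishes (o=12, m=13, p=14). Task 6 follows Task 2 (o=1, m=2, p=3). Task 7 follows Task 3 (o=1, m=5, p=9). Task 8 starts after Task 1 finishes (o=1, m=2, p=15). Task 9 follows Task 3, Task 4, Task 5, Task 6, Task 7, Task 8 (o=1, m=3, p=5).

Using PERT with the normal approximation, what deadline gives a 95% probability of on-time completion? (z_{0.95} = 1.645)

31.1 weeks

te_Task 1 = (10 + 4·13 + 16)/6 = 78/6 = 13; σ²_Task 1 = ((16−10)/6)² = 1.000
te_Task 2 = (10 + 4·12 + 20)/6 = 78/6 = 13; σ²_Task 2 = ((20−10)/6)² = 2.778
te_Task 3 = (10 + 4·11 + 18)/6 = 72/6 = 12; σ²_Task 3 = ((18−10)/6)² = 1.778
te_Task 4 = (2 + 4·8 + 14)/6 = 48/6 = 8; σ²_Task 4 = ((14−2)/6)² = 4.000
te_Task 5 = (12 + 4·13 + 14)/6 = 78/6 = 13; σ²_Task 5 = ((14−12)/6)² = 0.111
te_Task 6 = (1 + 4·2 + 3)/6 = 12/6 = 2; σ²_Task 6 = ((3−1)/6)² = 0.111
te_Task 7 = (1 + 4·5 + 9)/6 = 30/6 = 5; σ²_Task 7 = ((9−1)/6)² = 1.778
te_Task 8 = (1 + 4·2 + 15)/6 = 24/6 = 4; σ²_Task 8 = ((15−1)/6)² = 5.444
te_Task 9 = (1 + 4·3 + 5)/6 = 18/6 = 3; σ²_Task 9 = ((5−1)/6)² = 0.444

Forward pass:
ES_Task 1 = 0; EF_Task 1 = 13
ES_Task 2 = 0; EF_Task 2 = 13
ES_Task 3 = 0; EF_Task 3 = 12
ES_Task 4 = 13; EF_Task 4 = 13+8 = 21
ES_Task 5 = 13; EF_Task 5 = 13+13 = 26
ES_Task 6 = 13; EF_Task 6 = 13+2 = 15
ES_Task 7 = 12; EF_Task 7 = 12+5 = 17
ES_Task 8 = 13; EF_Task 8 = 13+4 = 17
ES_Task 9 = max(EF_Task 3=12, EF_Task 4=21, EF_Task 5=26, EF_Task 6=15, EF_Task 7=17, EF_Task 8=17) = 26; EF_Task 9 = 26+3 = 29
Expected project duration μ = 29 weeks. Critical path: Task 1 → Task 5 → Task 9.

Variance along critical path = 1.000 + 0.111 + 0.444 = 1.556; σ = 1.247 weeks.
D = μ + z·σ = 29 + 1.645·1.247 = 31.1 weeks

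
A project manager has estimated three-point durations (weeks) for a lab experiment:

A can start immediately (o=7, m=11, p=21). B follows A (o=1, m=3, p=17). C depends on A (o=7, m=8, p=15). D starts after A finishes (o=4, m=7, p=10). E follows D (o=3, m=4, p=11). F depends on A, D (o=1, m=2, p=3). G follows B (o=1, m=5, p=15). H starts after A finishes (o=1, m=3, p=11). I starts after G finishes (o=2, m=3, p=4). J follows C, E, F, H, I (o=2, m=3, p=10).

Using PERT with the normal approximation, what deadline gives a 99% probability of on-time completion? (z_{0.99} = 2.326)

40.4 weeks

te_A = (7 + 4·11 + 21)/6 = 72/6 = 12; σ²_A = ((21−7)/6)² = 5.444
te_B = (1 + 4·3 + 17)/6 = 30/6 = 5; σ²_B = ((17−1)/6)² = 7.111
te_C = (7 + 4·8 + 15)/6 = 54/6 = 9; σ²_C = ((15−7)/6)² = 1.778
te_D = (4 + 4·7 + 10)/6 = 42/6 = 7; σ²_D = ((10−4)/6)² = 1.000
te_E = (3 + 4·4 + 11)/6 = 30/6 = 5; σ²_E = ((11−3)/6)² = 1.778
te_F = (1 + 4·2 + 3)/6 = 12/6 = 2; σ²_F = ((3−1)/6)² = 0.111
te_G = (1 + 4·5 + 15)/6 = 36/6 = 6; σ²_G = ((15−1)/6)² = 5.444
te_H = (1 + 4·3 + 11)/6 = 24/6 = 4; σ²_H = ((11−1)/6)² = 2.778
te_I = (2 + 4·3 + 4)/6 = 18/6 = 3; σ²_I = ((4−2)/6)² = 0.111
te_J = (2 + 4·3 + 10)/6 = 24/6 = 4; σ²_J = ((10−2)/6)² = 1.778

Forward pass:
ES_A = 0; EF_A = 12
ES_B = 12; EF_B = 12+5 = 17
ES_C = 12; EF_C = 12+9 = 21
ES_D = 12; EF_D = 12+7 = 19
ES_E = 19; EF_E = 19+5 = 24
ES_F = max(EF_A=12, EF_D=19) = 19; EF_F = 19+2 = 21
ES_G = 17; EF_G = 17+6 = 23
ES_H = 12; EF_H = 12+4 = 16
ES_I = 23; EF_I = 23+3 = 26
ES_J = max(EF_C=21, EF_E=24, EF_F=21, EF_H=16, EF_I=26) = 26; EF_J = 26+4 = 30
Expected project duration μ = 30 weeks. Critical path: A → B → G → I → J.

Variance along critical path = 5.444 + 7.111 + 5.444 + 0.111 + 1.778 = 19.889; σ = 4.460 weeks.
D = μ + z·σ = 30 + 2.326·4.460 = 40.4 weeks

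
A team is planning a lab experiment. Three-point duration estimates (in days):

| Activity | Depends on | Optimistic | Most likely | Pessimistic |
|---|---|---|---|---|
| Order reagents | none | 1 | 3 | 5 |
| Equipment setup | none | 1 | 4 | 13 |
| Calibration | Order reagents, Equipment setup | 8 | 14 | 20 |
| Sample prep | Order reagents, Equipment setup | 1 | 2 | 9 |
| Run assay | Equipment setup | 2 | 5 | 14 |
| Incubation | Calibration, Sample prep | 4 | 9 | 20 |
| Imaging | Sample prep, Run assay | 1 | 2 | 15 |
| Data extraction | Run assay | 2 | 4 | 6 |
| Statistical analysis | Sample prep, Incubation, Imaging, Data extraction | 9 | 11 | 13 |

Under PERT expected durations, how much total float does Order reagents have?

te_Order reagents = (1 + 4·3 + 5)/6 = 18/6 = 3
te_Equipment setup = (1 + 4·4 + 13)/6 = 30/6 = 5
te_Calibration = (8 + 4·14 + 20)/6 = 84/6 = 14
te_Sample prep = (1 + 4·2 + 9)/6 = 18/6 = 3
te_Run assay = (2 + 4·5 + 14)/6 = 36/6 = 6
te_Incubation = (4 + 4·9 + 20)/6 = 60/6 = 10
te_Imaging = (1 + 4·2 + 15)/6 = 24/6 = 4
te_Data extraction = (2 + 4·4 + 6)/6 = 24/6 = 4
te_Statistical analysis = (9 + 4·11 + 13)/6 = 66/6 = 11

Forward pass:
ES_Order reagents = 0; EF_Order reagents = 3
ES_Equipment setup = 0; EF_Equipment setup = 5
ES_Calibration = max(EF_Order reagents=3, EF_Equipment setup=5) = 5; EF_Calibration = 5+14 = 19
ES_Sample prep = max(EF_Order reagents=3, EF_Equipment setup=5) = 5; EF_Sample prep = 5+3 = 8
ES_Run assay = 5; EF_Run assay = 5+6 = 11
ES_Incubation = max(EF_Calibration=19, EF_Sample prep=8) = 19; EF_Incubation = 19+10 = 29
ES_Imaging = max(EF_Sample prep=8, EF_Run assay=11) = 11; EF_Imaging = 11+4 = 15
ES_Data extraction = 11; EF_Data extraction = 11+4 = 15
ES_Statistical analysis = max(EF_Sample prep=8, EF_Incubation=29, EF_Imaging=15, EF_Data extraction=15) = 29; EF_Statistical analysis = 29+11 = 40
Expected project duration μ = 40 days. Critical path: Equipment setup → Calibration → Incubation → Statistical analysis.

Backward pass:
LF_Statistical analysis = 40; LS_Statistical analysis = 40−11 = 29
LF_Data extraction = LS_Statistical analysis = 29; LS_Data extraction = 29−4 = 25
LF_Imaging = LS_Statistical analysis = 29; LS_Imaging = 29−4 = 25
LF_Incubation = LS_Statistical analysis = 29; LS_Incubation = 29−10 = 19
LF_Run assay = min(LS_Imaging=25, LS_Data extraction=25) = 25; LS_Run assay = 25−6 = 19
LF_Sample prep = min(LS_Incubation=19, LS_Imaging=25, LS_Statistical analysis=29) = 19; LS_Sample prep = 19−3 = 16
LF_Calibration = LS_Incubation = 19; LS_Calibration = 19−14 = 5
LF_Equipment setup = min(LS_Calibration=5, LS_Sample prep=16, LS_Run assay=19) = 5; LS_Equipment setup = 5−5 = 0
LF_Order reagents = min(LS_Calibration=5, LS_Sample prep=16) = 5; LS_Order reagents = 5−3 = 2
Slack_Order reagents = LS_Order reagents − ES_Order reagents = 2 − 0 = 2

2 days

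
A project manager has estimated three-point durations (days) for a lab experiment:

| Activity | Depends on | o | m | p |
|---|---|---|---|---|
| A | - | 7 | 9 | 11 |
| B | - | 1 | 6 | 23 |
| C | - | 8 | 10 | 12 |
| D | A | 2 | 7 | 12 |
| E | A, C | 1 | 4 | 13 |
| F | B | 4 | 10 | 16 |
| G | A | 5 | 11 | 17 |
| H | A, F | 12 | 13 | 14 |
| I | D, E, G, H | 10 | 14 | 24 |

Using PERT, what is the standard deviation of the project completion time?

4.80 days

te_A = (7 + 4·9 + 11)/6 = 54/6 = 9; σ²_A = ((11−7)/6)² = 0.444
te_B = (1 + 4·6 + 23)/6 = 48/6 = 8; σ²_B = ((23−1)/6)² = 13.444
te_C = (8 + 4·10 + 12)/6 = 60/6 = 10; σ²_C = ((12−8)/6)² = 0.444
te_D = (2 + 4·7 + 12)/6 = 42/6 = 7; σ²_D = ((12−2)/6)² = 2.778
te_E = (1 + 4·4 + 13)/6 = 30/6 = 5; σ²_E = ((13−1)/6)² = 4.000
te_F = (4 + 4·10 + 16)/6 = 60/6 = 10; σ²_F = ((16−4)/6)² = 4.000
te_G = (5 + 4·11 + 17)/6 = 66/6 = 11; σ²_G = ((17−5)/6)² = 4.000
te_H = (12 + 4·13 + 14)/6 = 78/6 = 13; σ²_H = ((14−12)/6)² = 0.111
te_I = (10 + 4·14 + 24)/6 = 90/6 = 15; σ²_I = ((24−10)/6)² = 5.444

Forward pass:
ES_A = 0; EF_A = 9
ES_B = 0; EF_B = 8
ES_C = 0; EF_C = 10
ES_D = 9; EF_D = 9+7 = 16
ES_E = max(EF_A=9, EF_C=10) = 10; EF_E = 10+5 = 15
ES_F = 8; EF_F = 8+10 = 18
ES_G = 9; EF_G = 9+11 = 20
ES_H = max(EF_A=9, EF_F=18) = 18; EF_H = 18+13 = 31
ES_I = max(EF_D=16, EF_E=15, EF_G=20, EF_H=31) = 31; EF_I = 31+15 = 46
Expected project duration μ = 46 days. Critical path: B → F → H → I.

Variance along critical path = 13.444 + 4.000 + 0.111 + 5.444 = 23.000
σ = √23.000 = 4.796 days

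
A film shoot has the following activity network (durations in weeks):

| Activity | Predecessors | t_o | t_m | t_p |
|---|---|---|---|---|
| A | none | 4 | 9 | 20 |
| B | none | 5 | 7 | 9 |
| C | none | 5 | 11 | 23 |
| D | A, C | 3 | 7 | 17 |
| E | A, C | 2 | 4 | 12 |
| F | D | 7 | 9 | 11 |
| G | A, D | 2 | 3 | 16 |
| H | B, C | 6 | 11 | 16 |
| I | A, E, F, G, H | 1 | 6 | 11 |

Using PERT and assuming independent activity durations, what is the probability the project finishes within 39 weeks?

0.829

te_A = (4 + 4·9 + 20)/6 = 60/6 = 10; σ²_A = ((20−4)/6)² = 7.111
te_B = (5 + 4·7 + 9)/6 = 42/6 = 7; σ²_B = ((9−5)/6)² = 0.444
te_C = (5 + 4·11 + 23)/6 = 72/6 = 12; σ²_C = ((23−5)/6)² = 9.000
te_D = (3 + 4·7 + 17)/6 = 48/6 = 8; σ²_D = ((17−3)/6)² = 5.444
te_E = (2 + 4·4 + 12)/6 = 30/6 = 5; σ²_E = ((12−2)/6)² = 2.778
te_F = (7 + 4·9 + 11)/6 = 54/6 = 9; σ²_F = ((11−7)/6)² = 0.444
te_G = (2 + 4·3 + 16)/6 = 30/6 = 5; σ²_G = ((16−2)/6)² = 5.444
te_H = (6 + 4·11 + 16)/6 = 66/6 = 11; σ²_H = ((16−6)/6)² = 2.778
te_I = (1 + 4·6 + 11)/6 = 36/6 = 6; σ²_I = ((11−1)/6)² = 2.778

Forward pass:
ES_A = 0; EF_A = 10
ES_B = 0; EF_B = 7
ES_C = 0; EF_C = 12
ES_D = max(EF_A=10, EF_C=12) = 12; EF_D = 12+8 = 20
ES_E = max(EF_A=10, EF_C=12) = 12; EF_E = 12+5 = 17
ES_F = 20; EF_F = 20+9 = 29
ES_G = max(EF_A=10, EF_D=20) = 20; EF_G = 20+5 = 25
ES_H = max(EF_B=7, EF_C=12) = 12; EF_H = 12+11 = 23
ES_I = max(EF_A=10, EF_E=17, EF_F=29, EF_G=25, EF_H=23) = 29; EF_I = 29+6 = 35
Expected project duration μ = 35 weeks. Critical path: C → D → F → I.

Variance along critical path = 9.000 + 5.444 + 0.444 + 2.778 = 17.667; σ = √17.667 = 4.203 weeks.
Z = (39 − 35) / 4.203 = 0.952
P(T ≤ 39) = Φ(0.952) ≈ 0.829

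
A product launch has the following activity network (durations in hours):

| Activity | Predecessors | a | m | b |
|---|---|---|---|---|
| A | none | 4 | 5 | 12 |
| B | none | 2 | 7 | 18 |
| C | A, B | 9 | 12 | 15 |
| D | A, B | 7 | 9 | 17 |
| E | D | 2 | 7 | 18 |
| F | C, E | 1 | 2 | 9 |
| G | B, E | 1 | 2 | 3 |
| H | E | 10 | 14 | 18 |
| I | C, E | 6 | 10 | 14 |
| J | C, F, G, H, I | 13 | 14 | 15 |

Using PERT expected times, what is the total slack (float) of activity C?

te_A = (4 + 4·5 + 12)/6 = 36/6 = 6
te_B = (2 + 4·7 + 18)/6 = 48/6 = 8
te_C = (9 + 4·12 + 15)/6 = 72/6 = 12
te_D = (7 + 4·9 + 17)/6 = 60/6 = 10
te_E = (2 + 4·7 + 18)/6 = 48/6 = 8
te_F = (1 + 4·2 + 9)/6 = 18/6 = 3
te_G = (1 + 4·2 + 3)/6 = 12/6 = 2
te_H = (10 + 4·14 + 18)/6 = 84/6 = 14
te_I = (6 + 4·10 + 14)/6 = 60/6 = 10
te_J = (13 + 4·14 + 15)/6 = 84/6 = 14

Forward pass:
ES_A = 0; EF_A = 6
ES_B = 0; EF_B = 8
ES_C = max(EF_A=6, EF_B=8) = 8; EF_C = 8+12 = 20
ES_D = max(EF_A=6, EF_B=8) = 8; EF_D = 8+10 = 18
ES_E = 18; EF_E = 18+8 = 26
ES_F = max(EF_C=20, EF_E=26) = 26; EF_F = 26+3 = 29
ES_G = max(EF_B=8, EF_E=26) = 26; EF_G = 26+2 = 28
ES_H = 26; EF_H = 26+14 = 40
ES_I = max(EF_C=20, EF_E=26) = 26; EF_I = 26+10 = 36
ES_J = max(EF_C=20, EF_F=29, EF_G=28, EF_H=40, EF_I=36) = 40; EF_J = 40+14 = 54
Expected project duration μ = 54 hours. Critical path: B → D → E → H → J.

Backward pass:
LF_J = 54; LS_J = 54−14 = 40
LF_I = LS_J = 40; LS_I = 40−10 = 30
LF_H = LS_J = 40; LS_H = 40−14 = 26
LF_G = LS_J = 40; LS_G = 40−2 = 38
LF_F = LS_J = 40; LS_F = 40−3 = 37
LF_E = min(LS_F=37, LS_G=38, LS_H=26, LS_I=30) = 26; LS_E = 26−8 = 18
LF_D = LS_E = 18; LS_D = 18−10 = 8
LF_C = min(LS_F=37, LS_I=30, LS_J=40) = 30; LS_C = 30−12 = 18
LF_B = min(LS_C=18, LS_D=8, LS_G=38) = 8; LS_B = 8−8 = 0
LF_A = min(LS_C=18, LS_D=8) = 8; LS_A = 8−6 = 2
Slack_C = LS_C − ES_C = 18 − 8 = 10

10 hours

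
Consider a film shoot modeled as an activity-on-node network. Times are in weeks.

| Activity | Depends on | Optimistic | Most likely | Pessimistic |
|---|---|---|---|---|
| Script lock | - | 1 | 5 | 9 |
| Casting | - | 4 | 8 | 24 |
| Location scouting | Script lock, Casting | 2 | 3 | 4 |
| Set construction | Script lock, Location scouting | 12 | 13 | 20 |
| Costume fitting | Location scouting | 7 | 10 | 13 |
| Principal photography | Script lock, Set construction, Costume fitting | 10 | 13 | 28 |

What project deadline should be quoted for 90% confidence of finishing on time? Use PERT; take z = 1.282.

te_Script lock = (1 + 4·5 + 9)/6 = 30/6 = 5; σ²_Script lock = ((9−1)/6)² = 1.778
te_Casting = (4 + 4·8 + 24)/6 = 60/6 = 10; σ²_Casting = ((24−4)/6)² = 11.111
te_Location scouting = (2 + 4·3 + 4)/6 = 18/6 = 3; σ²_Location scouting = ((4−2)/6)² = 0.111
te_Set construction = (12 + 4·13 + 20)/6 = 84/6 = 14; σ²_Set construction = ((20−12)/6)² = 1.778
te_Costume fitting = (7 + 4·10 + 13)/6 = 60/6 = 10; σ²_Costume fitting = ((13−7)/6)² = 1.000
te_Principal photography = (10 + 4·13 + 28)/6 = 90/6 = 15; σ²_Principal photography = ((28−10)/6)² = 9.000

Forward pass:
ES_Script lock = 0; EF_Script lock = 5
ES_Casting = 0; EF_Casting = 10
ES_Location scouting = max(EF_Script lock=5, EF_Casting=10) = 10; EF_Location scouting = 10+3 = 13
ES_Set construction = max(EF_Script lock=5, EF_Location scouting=13) = 13; EF_Set construction = 13+14 = 27
ES_Costume fitting = 13; EF_Costume fitting = 13+10 = 23
ES_Principal photography = max(EF_Script lock=5, EF_Set construction=27, EF_Costume fitting=23) = 27; EF_Principal photography = 27+15 = 42
Expected project duration μ = 42 weeks. Critical path: Casting → Location scouting → Set construction → Principal photography.

Variance along critical path = 11.111 + 0.111 + 1.778 + 9.000 = 22.000; σ = 4.690 weeks.
D = μ + z·σ = 42 + 1.282·4.690 = 48.0 weeks

48.0 weeks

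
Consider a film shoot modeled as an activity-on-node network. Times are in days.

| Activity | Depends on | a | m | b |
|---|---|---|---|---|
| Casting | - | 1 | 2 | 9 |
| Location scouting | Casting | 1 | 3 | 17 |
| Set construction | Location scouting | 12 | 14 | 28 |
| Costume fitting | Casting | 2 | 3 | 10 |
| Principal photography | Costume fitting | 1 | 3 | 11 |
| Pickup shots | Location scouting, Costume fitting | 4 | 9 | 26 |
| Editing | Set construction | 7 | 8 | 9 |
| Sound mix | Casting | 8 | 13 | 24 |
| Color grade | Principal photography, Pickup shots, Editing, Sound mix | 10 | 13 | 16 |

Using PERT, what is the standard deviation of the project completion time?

te_Casting = (1 + 4·2 + 9)/6 = 18/6 = 3; σ²_Casting = ((9−1)/6)² = 1.778
te_Location scouting = (1 + 4·3 + 17)/6 = 30/6 = 5; σ²_Location scouting = ((17−1)/6)² = 7.111
te_Set construction = (12 + 4·14 + 28)/6 = 96/6 = 16; σ²_Set construction = ((28−12)/6)² = 7.111
te_Costume fitting = (2 + 4·3 + 10)/6 = 24/6 = 4; σ²_Costume fitting = ((10−2)/6)² = 1.778
te_Principal photography = (1 + 4·3 + 11)/6 = 24/6 = 4; σ²_Principal photography = ((11−1)/6)² = 2.778
te_Pickup shots = (4 + 4·9 + 26)/6 = 66/6 = 11; σ²_Pickup shots = ((26−4)/6)² = 13.444
te_Editing = (7 + 4·8 + 9)/6 = 48/6 = 8; σ²_Editing = ((9−7)/6)² = 0.111
te_Sound mix = (8 + 4·13 + 24)/6 = 84/6 = 14; σ²_Sound mix = ((24−8)/6)² = 7.111
te_Color grade = (10 + 4·13 + 16)/6 = 78/6 = 13; σ²_Color grade = ((16−10)/6)² = 1.000

Forward pass:
ES_Casting = 0; EF_Casting = 3
ES_Location scouting = 3; EF_Location scouting = 3+5 = 8
ES_Set construction = 8; EF_Set construction = 8+16 = 24
ES_Costume fitting = 3; EF_Costume fitting = 3+4 = 7
ES_Principal photography = 7; EF_Principal photography = 7+4 = 11
ES_Pickup shots = max(EF_Location scouting=8, EF_Costume fitting=7) = 8; EF_Pickup shots = 8+11 = 19
ES_Editing = 24; EF_Editing = 24+8 = 32
ES_Sound mix = 3; EF_Sound mix = 3+14 = 17
ES_Color grade = max(EF_Principal photography=11, EF_Pickup shots=19, EF_Editing=32, EF_Sound mix=17) = 32; EF_Color grade = 32+13 = 45
Expected project duration μ = 45 days. Critical path: Casting → Location scouting → Set construction → Editing → Color grade.

Variance along critical path = 1.778 + 7.111 + 7.111 + 0.111 + 1.000 = 17.111
σ = √17.111 = 4.137 days

4.14 days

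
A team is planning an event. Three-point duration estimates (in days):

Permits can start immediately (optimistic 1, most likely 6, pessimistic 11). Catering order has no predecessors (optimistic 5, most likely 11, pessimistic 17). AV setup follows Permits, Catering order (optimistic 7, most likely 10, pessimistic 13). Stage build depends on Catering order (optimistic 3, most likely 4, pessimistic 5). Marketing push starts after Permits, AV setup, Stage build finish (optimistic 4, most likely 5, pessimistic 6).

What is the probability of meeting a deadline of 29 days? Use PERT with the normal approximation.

0.908

te_Permits = (1 + 4·6 + 11)/6 = 36/6 = 6; σ²_Permits = ((11−1)/6)² = 2.778
te_Catering order = (5 + 4·11 + 17)/6 = 66/6 = 11; σ²_Catering order = ((17−5)/6)² = 4.000
te_AV setup = (7 + 4·10 + 13)/6 = 60/6 = 10; σ²_AV setup = ((13−7)/6)² = 1.000
te_Stage build = (3 + 4·4 + 5)/6 = 24/6 = 4; σ²_Stage build = ((5−3)/6)² = 0.111
te_Marketing push = (4 + 4·5 + 6)/6 = 30/6 = 5; σ²_Marketing push = ((6−4)/6)² = 0.111

Forward pass:
ES_Permits = 0; EF_Permits = 6
ES_Catering order = 0; EF_Catering order = 11
ES_AV setup = max(EF_Permits=6, EF_Catering order=11) = 11; EF_AV setup = 11+10 = 21
ES_Stage build = 11; EF_Stage build = 11+4 = 15
ES_Marketing push = max(EF_Permits=6, EF_AV setup=21, EF_Stage build=15) = 21; EF_Marketing push = 21+5 = 26
Expected project duration μ = 26 days. Critical path: Catering order → AV setup → Marketing push.

Variance along critical path = 4.000 + 1.000 + 0.111 = 5.111; σ = √5.111 = 2.261 days.
Z = (29 − 26) / 2.261 = 1.327
P(T ≤ 29) = Φ(1.327) ≈ 0.908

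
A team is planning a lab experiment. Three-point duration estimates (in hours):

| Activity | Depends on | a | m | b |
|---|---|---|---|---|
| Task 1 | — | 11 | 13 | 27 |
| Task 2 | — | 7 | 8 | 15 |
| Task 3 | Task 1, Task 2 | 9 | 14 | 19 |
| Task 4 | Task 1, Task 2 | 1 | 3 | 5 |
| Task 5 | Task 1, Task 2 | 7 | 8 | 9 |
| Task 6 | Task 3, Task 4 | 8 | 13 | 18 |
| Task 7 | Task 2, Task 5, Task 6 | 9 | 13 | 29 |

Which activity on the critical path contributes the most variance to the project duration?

Task 7

te_Task 1 = (11 + 4·13 + 27)/6 = 90/6 = 15; σ²_Task 1 = ((27−11)/6)² = 7.111
te_Task 2 = (7 + 4·8 + 15)/6 = 54/6 = 9; σ²_Task 2 = ((15−7)/6)² = 1.778
te_Task 3 = (9 + 4·14 + 19)/6 = 84/6 = 14; σ²_Task 3 = ((19−9)/6)² = 2.778
te_Task 4 = (1 + 4·3 + 5)/6 = 18/6 = 3; σ²_Task 4 = ((5−1)/6)² = 0.444
te_Task 5 = (7 + 4·8 + 9)/6 = 48/6 = 8; σ²_Task 5 = ((9−7)/6)² = 0.111
te_Task 6 = (8 + 4·13 + 18)/6 = 78/6 = 13; σ²_Task 6 = ((18−8)/6)² = 2.778
te_Task 7 = (9 + 4·13 + 29)/6 = 90/6 = 15; σ²_Task 7 = ((29−9)/6)² = 11.111

Forward pass:
ES_Task 1 = 0; EF_Task 1 = 15
ES_Task 2 = 0; EF_Task 2 = 9
ES_Task 3 = max(EF_Task 1=15, EF_Task 2=9) = 15; EF_Task 3 = 15+14 = 29
ES_Task 4 = max(EF_Task 1=15, EF_Task 2=9) = 15; EF_Task 4 = 15+3 = 18
ES_Task 5 = max(EF_Task 1=15, EF_Task 2=9) = 15; EF_Task 5 = 15+8 = 23
ES_Task 6 = max(EF_Task 3=29, EF_Task 4=18) = 29; EF_Task 6 = 29+13 = 42
ES_Task 7 = max(EF_Task 2=9, EF_Task 5=23, EF_Task 6=42) = 42; EF_Task 7 = 42+15 = 57
Expected project duration μ = 57 hours. Critical path: Task 1 → Task 3 → Task 6 → Task 7.

Variances on critical path: σ²_Task 1=7.111, σ²_Task 3=2.778, σ²_Task 6=2.778, σ²_Task 7=11.111.
Largest is σ²_Task 7 = 11.111.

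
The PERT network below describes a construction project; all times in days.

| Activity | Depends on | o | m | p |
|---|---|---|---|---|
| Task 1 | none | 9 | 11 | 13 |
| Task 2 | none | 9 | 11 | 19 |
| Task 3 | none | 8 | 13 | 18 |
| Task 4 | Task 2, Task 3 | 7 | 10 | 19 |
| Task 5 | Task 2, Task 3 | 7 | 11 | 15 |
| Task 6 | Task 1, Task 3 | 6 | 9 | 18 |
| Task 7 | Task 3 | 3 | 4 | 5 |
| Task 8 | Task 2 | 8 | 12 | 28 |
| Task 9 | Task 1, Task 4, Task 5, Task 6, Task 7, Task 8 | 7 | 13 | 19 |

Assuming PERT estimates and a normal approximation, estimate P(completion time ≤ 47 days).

0.971

te_Task 1 = (9 + 4·11 + 13)/6 = 66/6 = 11; σ²_Task 1 = ((13−9)/6)² = 0.444
te_Task 2 = (9 + 4·11 + 19)/6 = 72/6 = 12; σ²_Task 2 = ((19−9)/6)² = 2.778
te_Task 3 = (8 + 4·13 + 18)/6 = 78/6 = 13; σ²_Task 3 = ((18−8)/6)² = 2.778
te_Task 4 = (7 + 4·10 + 19)/6 = 66/6 = 11; σ²_Task 4 = ((19−7)/6)² = 4.000
te_Task 5 = (7 + 4·11 + 15)/6 = 66/6 = 11; σ²_Task 5 = ((15−7)/6)² = 1.778
te_Task 6 = (6 + 4·9 + 18)/6 = 60/6 = 10; σ²_Task 6 = ((18−6)/6)² = 4.000
te_Task 7 = (3 + 4·4 + 5)/6 = 24/6 = 4; σ²_Task 7 = ((5−3)/6)² = 0.111
te_Task 8 = (8 + 4·12 + 28)/6 = 84/6 = 14; σ²_Task 8 = ((28−8)/6)² = 11.111
te_Task 9 = (7 + 4·13 + 19)/6 = 78/6 = 13; σ²_Task 9 = ((19−7)/6)² = 4.000

Forward pass:
ES_Task 1 = 0; EF_Task 1 = 11
ES_Task 2 = 0; EF_Task 2 = 12
ES_Task 3 = 0; EF_Task 3 = 13
ES_Task 4 = max(EF_Task 2=12, EF_Task 3=13) = 13; EF_Task 4 = 13+11 = 24
ES_Task 5 = max(EF_Task 2=12, EF_Task 3=13) = 13; EF_Task 5 = 13+11 = 24
ES_Task 6 = max(EF_Task 1=11, EF_Task 3=13) = 13; EF_Task 6 = 13+10 = 23
ES_Task 7 = 13; EF_Task 7 = 13+4 = 17
ES_Task 8 = 12; EF_Task 8 = 12+14 = 26
ES_Task 9 = max(EF_Task 1=11, EF_Task 4=24, EF_Task 5=24, EF_Task 6=23, EF_Task 7=17, EF_Task 8=26) = 26; EF_Task 9 = 26+13 = 39
Expected project duration μ = 39 days. Critical path: Task 2 → Task 8 → Task 9.

Variance along critical path = 2.778 + 11.111 + 4.000 = 17.889; σ = √17.889 = 4.230 days.
Z = (47 − 39) / 4.230 = 1.891
P(T ≤ 47) = Φ(1.891) ≈ 0.971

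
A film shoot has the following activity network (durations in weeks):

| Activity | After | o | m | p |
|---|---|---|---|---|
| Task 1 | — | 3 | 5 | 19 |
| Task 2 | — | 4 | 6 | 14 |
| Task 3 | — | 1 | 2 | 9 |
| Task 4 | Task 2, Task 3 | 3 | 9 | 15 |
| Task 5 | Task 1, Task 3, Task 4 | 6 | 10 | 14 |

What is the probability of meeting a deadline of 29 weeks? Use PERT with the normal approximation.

0.847

te_Task 1 = (3 + 4·5 + 19)/6 = 42/6 = 7; σ²_Task 1 = ((19−3)/6)² = 7.111
te_Task 2 = (4 + 4·6 + 14)/6 = 42/6 = 7; σ²_Task 2 = ((14−4)/6)² = 2.778
te_Task 3 = (1 + 4·2 + 9)/6 = 18/6 = 3; σ²_Task 3 = ((9−1)/6)² = 1.778
te_Task 4 = (3 + 4·9 + 15)/6 = 54/6 = 9; σ²_Task 4 = ((15−3)/6)² = 4.000
te_Task 5 = (6 + 4·10 + 14)/6 = 60/6 = 10; σ²_Task 5 = ((14−6)/6)² = 1.778

Forward pass:
ES_Task 1 = 0; EF_Task 1 = 7
ES_Task 2 = 0; EF_Task 2 = 7
ES_Task 3 = 0; EF_Task 3 = 3
ES_Task 4 = max(EF_Task 2=7, EF_Task 3=3) = 7; EF_Task 4 = 7+9 = 16
ES_Task 5 = max(EF_Task 1=7, EF_Task 3=3, EF_Task 4=16) = 16; EF_Task 5 = 16+10 = 26
Expected project duration μ = 26 weeks. Critical path: Task 2 → Task 4 → Task 5.

Variance along critical path = 2.778 + 4.000 + 1.778 = 8.556; σ = √8.556 = 2.925 weeks.
Z = (29 − 26) / 2.925 = 1.026
P(T ≤ 29) = Φ(1.026) ≈ 0.847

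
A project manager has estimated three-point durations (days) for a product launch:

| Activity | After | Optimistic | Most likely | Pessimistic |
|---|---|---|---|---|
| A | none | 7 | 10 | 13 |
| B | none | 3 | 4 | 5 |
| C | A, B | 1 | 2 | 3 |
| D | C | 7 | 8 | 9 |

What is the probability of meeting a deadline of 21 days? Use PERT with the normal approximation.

0.817

te_A = (7 + 4·10 + 13)/6 = 60/6 = 10; σ²_A = ((13−7)/6)² = 1.000
te_B = (3 + 4·4 + 5)/6 = 24/6 = 4; σ²_B = ((5−3)/6)² = 0.111
te_C = (1 + 4·2 + 3)/6 = 12/6 = 2; σ²_C = ((3−1)/6)² = 0.111
te_D = (7 + 4·8 + 9)/6 = 48/6 = 8; σ²_D = ((9−7)/6)² = 0.111

Forward pass:
ES_A = 0; EF_A = 10
ES_B = 0; EF_B = 4
ES_C = max(EF_A=10, EF_B=4) = 10; EF_C = 10+2 = 12
ES_D = 12; EF_D = 12+8 = 20
Expected project duration μ = 20 days. Critical path: A → C → D.

Variance along critical path = 1.000 + 0.111 + 0.111 = 1.222; σ = √1.222 = 1.106 days.
Z = (21 − 20) / 1.106 = 0.905
P(T ≤ 21) = Φ(0.905) ≈ 0.817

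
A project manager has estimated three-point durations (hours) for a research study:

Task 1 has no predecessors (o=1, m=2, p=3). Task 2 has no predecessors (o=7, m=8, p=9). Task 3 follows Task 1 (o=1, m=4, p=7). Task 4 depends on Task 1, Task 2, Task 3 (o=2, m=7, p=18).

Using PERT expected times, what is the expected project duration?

te_Task 1 = (1 + 4·2 + 3)/6 = 12/6 = 2
te_Task 2 = (7 + 4·8 + 9)/6 = 48/6 = 8
te_Task 3 = (1 + 4·4 + 7)/6 = 24/6 = 4
te_Task 4 = (2 + 4·7 + 18)/6 = 48/6 = 8

Forward pass:
ES_Task 1 = 0; EF_Task 1 = 2
ES_Task 2 = 0; EF_Task 2 = 8
ES_Task 3 = 2; EF_Task 3 = 2+4 = 6
ES_Task 4 = max(EF_Task 1=2, EF_Task 2=8, EF_Task 3=6) = 8; EF_Task 4 = 8+8 = 16
Expected project duration μ = 16 hours. Critical path: Task 2 → Task 4.

16 hours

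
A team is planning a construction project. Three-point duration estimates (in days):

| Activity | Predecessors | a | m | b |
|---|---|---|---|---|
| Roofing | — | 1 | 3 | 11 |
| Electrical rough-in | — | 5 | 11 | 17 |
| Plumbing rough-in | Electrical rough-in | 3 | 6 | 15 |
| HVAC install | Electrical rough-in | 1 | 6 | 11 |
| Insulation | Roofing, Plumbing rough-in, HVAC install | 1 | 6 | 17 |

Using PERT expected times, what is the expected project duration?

te_Roofing = (1 + 4·3 + 11)/6 = 24/6 = 4
te_Electrical rough-in = (5 + 4·11 + 17)/6 = 66/6 = 11
te_Plumbing rough-in = (3 + 4·6 + 15)/6 = 42/6 = 7
te_HVAC install = (1 + 4·6 + 11)/6 = 36/6 = 6
te_Insulation = (1 + 4·6 + 17)/6 = 42/6 = 7

Forward pass:
ES_Roofing = 0; EF_Roofing = 4
ES_Electrical rough-in = 0; EF_Electrical rough-in = 11
ES_Plumbing rough-in = 11; EF_Plumbing rough-in = 11+7 = 18
ES_HVAC install = 11; EF_HVAC install = 11+6 = 17
ES_Insulation = max(EF_Roofing=4, EF_Plumbing rough-in=18, EF_HVAC install=17) = 18; EF_Insulation = 18+7 = 25
Expected project duration μ = 25 days. Critical path: Electrical rough-in → Plumbing rough-in → Insulation.

25 days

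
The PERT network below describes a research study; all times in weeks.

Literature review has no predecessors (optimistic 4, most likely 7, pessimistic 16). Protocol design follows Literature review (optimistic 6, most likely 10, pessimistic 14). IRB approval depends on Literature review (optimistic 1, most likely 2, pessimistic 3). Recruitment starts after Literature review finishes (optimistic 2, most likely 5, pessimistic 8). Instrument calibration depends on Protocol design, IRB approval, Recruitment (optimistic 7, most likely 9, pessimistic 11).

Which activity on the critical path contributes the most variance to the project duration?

Literature review

te_Literature review = (4 + 4·7 + 16)/6 = 48/6 = 8; σ²_Literature review = ((16−4)/6)² = 4.000
te_Protocol design = (6 + 4·10 + 14)/6 = 60/6 = 10; σ²_Protocol design = ((14−6)/6)² = 1.778
te_IRB approval = (1 + 4·2 + 3)/6 = 12/6 = 2; σ²_IRB approval = ((3−1)/6)² = 0.111
te_Recruitment = (2 + 4·5 + 8)/6 = 30/6 = 5; σ²_Recruitment = ((8−2)/6)² = 1.000
te_Instrument calibration = (7 + 4·9 + 11)/6 = 54/6 = 9; σ²_Instrument calibration = ((11−7)/6)² = 0.444

Forward pass:
ES_Literature review = 0; EF_Literature review = 8
ES_Protocol design = 8; EF_Protocol design = 8+10 = 18
ES_IRB approval = 8; EF_IRB approval = 8+2 = 10
ES_Recruitment = 8; EF_Recruitment = 8+5 = 13
ES_Instrument calibration = max(EF_Protocol design=18, EF_IRB approval=10, EF_Recruitment=13) = 18; EF_Instrument calibration = 18+9 = 27
Expected project duration μ = 27 weeks. Critical path: Literature review → Protocol design → Instrument calibration.

Variances on critical path: σ²_Literature review=4.000, σ²_Protocol design=1.778, σ²_Instrument calibration=0.444.
Largest is σ²_Literature review = 4.000.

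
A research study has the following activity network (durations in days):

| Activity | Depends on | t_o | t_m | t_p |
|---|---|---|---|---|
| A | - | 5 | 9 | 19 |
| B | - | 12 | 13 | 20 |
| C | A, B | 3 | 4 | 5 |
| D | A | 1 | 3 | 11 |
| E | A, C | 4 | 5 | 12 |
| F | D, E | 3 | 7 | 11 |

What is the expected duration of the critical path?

31 days

te_A = (5 + 4·9 + 19)/6 = 60/6 = 10
te_B = (12 + 4·13 + 20)/6 = 84/6 = 14
te_C = (3 + 4·4 + 5)/6 = 24/6 = 4
te_D = (1 + 4·3 + 11)/6 = 24/6 = 4
te_E = (4 + 4·5 + 12)/6 = 36/6 = 6
te_F = (3 + 4·7 + 11)/6 = 42/6 = 7

Forward pass:
ES_A = 0; EF_A = 10
ES_B = 0; EF_B = 14
ES_C = max(EF_A=10, EF_B=14) = 14; EF_C = 14+4 = 18
ES_D = 10; EF_D = 10+4 = 14
ES_E = max(EF_A=10, EF_C=18) = 18; EF_E = 18+6 = 24
ES_F = max(EF_D=14, EF_E=24) = 24; EF_F = 24+7 = 31
Expected project duration μ = 31 days. Critical path: B → C → E → F.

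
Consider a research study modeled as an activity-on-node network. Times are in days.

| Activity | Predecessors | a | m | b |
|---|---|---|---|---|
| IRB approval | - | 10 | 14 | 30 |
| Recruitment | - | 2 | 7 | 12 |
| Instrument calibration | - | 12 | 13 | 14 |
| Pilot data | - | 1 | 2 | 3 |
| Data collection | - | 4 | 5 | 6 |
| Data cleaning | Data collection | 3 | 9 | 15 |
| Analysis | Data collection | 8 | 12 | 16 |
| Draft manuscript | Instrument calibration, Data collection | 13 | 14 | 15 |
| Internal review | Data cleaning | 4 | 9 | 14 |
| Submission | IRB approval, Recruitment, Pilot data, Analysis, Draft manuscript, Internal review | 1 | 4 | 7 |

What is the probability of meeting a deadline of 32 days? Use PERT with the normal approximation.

te_IRB approval = (10 + 4·14 + 30)/6 = 96/6 = 16; σ²_IRB approval = ((30−10)/6)² = 11.111
te_Recruitment = (2 + 4·7 + 12)/6 = 42/6 = 7; σ²_Recruitment = ((12−2)/6)² = 2.778
te_Instrument calibration = (12 + 4·13 + 14)/6 = 78/6 = 13; σ²_Instrument calibration = ((14−12)/6)² = 0.111
te_Pilot data = (1 + 4·2 + 3)/6 = 12/6 = 2; σ²_Pilot data = ((3−1)/6)² = 0.111
te_Data collection = (4 + 4·5 + 6)/6 = 30/6 = 5; σ²_Data collection = ((6−4)/6)² = 0.111
te_Data cleaning = (3 + 4·9 + 15)/6 = 54/6 = 9; σ²_Data cleaning = ((15−3)/6)² = 4.000
te_Analysis = (8 + 4·12 + 16)/6 = 72/6 = 12; σ²_Analysis = ((16−8)/6)² = 1.778
te_Draft manuscript = (13 + 4·14 + 15)/6 = 84/6 = 14; σ²_Draft manuscript = ((15−13)/6)² = 0.111
te_Internal review = (4 + 4·9 + 14)/6 = 54/6 = 9; σ²_Internal review = ((14−4)/6)² = 2.778
te_Submission = (1 + 4·4 + 7)/6 = 24/6 = 4; σ²_Submission = ((7−1)/6)² = 1.000

Forward pass:
ES_IRB approval = 0; EF_IRB approval = 16
ES_Recruitment = 0; EF_Recruitment = 7
ES_Instrument calibration = 0; EF_Instrument calibration = 13
ES_Pilot data = 0; EF_Pilot data = 2
ES_Data collection = 0; EF_Data collection = 5
ES_Data cleaning = 5; EF_Data cleaning = 5+9 = 14
ES_Analysis = 5; EF_Analysis = 5+12 = 17
ES_Draft manuscript = max(EF_Instrument calibration=13, EF_Data collection=5) = 13; EF_Draft manuscript = 13+14 = 27
ES_Internal review = 14; EF_Internal review = 14+9 = 23
ES_Submission = max(EF_IRB approval=16, EF_Recruitment=7, EF_Pilot data=2, EF_Analysis=17, EF_Draft manuscript=27, EF_Internal review=23) = 27; EF_Submission = 27+4 = 31
Expected project duration μ = 31 days. Critical path: Instrument calibration → Draft manuscript → Submission.

Variance along critical path = 0.111 + 0.111 + 1.000 = 1.222; σ = √1.222 = 1.106 days.
Z = (32 − 31) / 1.106 = 0.905
P(T ≤ 32) = Φ(0.905) ≈ 0.817

0.817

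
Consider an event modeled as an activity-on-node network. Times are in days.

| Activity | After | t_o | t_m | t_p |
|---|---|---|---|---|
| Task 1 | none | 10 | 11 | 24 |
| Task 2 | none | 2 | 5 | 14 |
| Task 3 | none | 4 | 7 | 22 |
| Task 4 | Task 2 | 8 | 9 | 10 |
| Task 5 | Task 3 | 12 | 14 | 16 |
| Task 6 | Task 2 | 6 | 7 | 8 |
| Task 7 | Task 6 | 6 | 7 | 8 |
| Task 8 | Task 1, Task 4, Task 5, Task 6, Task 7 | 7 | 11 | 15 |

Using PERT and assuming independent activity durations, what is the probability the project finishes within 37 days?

0.815

te_Task 1 = (10 + 4·11 + 24)/6 = 78/6 = 13; σ²_Task 1 = ((24−10)/6)² = 5.444
te_Task 2 = (2 + 4·5 + 14)/6 = 36/6 = 6; σ²_Task 2 = ((14−2)/6)² = 4.000
te_Task 3 = (4 + 4·7 + 22)/6 = 54/6 = 9; σ²_Task 3 = ((22−4)/6)² = 9.000
te_Task 4 = (8 + 4·9 + 10)/6 = 54/6 = 9; σ²_Task 4 = ((10−8)/6)² = 0.111
te_Task 5 = (12 + 4·14 + 16)/6 = 84/6 = 14; σ²_Task 5 = ((16−12)/6)² = 0.444
te_Task 6 = (6 + 4·7 + 8)/6 = 42/6 = 7; σ²_Task 6 = ((8−6)/6)² = 0.111
te_Task 7 = (6 + 4·7 + 8)/6 = 42/6 = 7; σ²_Task 7 = ((8−6)/6)² = 0.111
te_Task 8 = (7 + 4·11 + 15)/6 = 66/6 = 11; σ²_Task 8 = ((15−7)/6)² = 1.778

Forward pass:
ES_Task 1 = 0; EF_Task 1 = 13
ES_Task 2 = 0; EF_Task 2 = 6
ES_Task 3 = 0; EF_Task 3 = 9
ES_Task 4 = 6; EF_Task 4 = 6+9 = 15
ES_Task 5 = 9; EF_Task 5 = 9+14 = 23
ES_Task 6 = 6; EF_Task 6 = 6+7 = 13
ES_Task 7 = 13; EF_Task 7 = 13+7 = 20
ES_Task 8 = max(EF_Task 1=13, EF_Task 4=15, EF_Task 5=23, EF_Task 6=13, EF_Task 7=20) = 23; EF_Task 8 = 23+11 = 34
Expected project duration μ = 34 days. Critical path: Task 3 → Task 5 → Task 8.

Variance along critical path = 9.000 + 0.444 + 1.778 = 11.222; σ = √11.222 = 3.350 days.
Z = (37 − 34) / 3.350 = 0.896
P(T ≤ 37) = Φ(0.896) ≈ 0.815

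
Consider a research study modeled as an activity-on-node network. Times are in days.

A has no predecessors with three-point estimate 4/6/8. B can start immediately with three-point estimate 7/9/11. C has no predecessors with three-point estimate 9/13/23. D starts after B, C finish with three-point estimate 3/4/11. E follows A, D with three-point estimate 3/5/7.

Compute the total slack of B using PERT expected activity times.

5 days

te_A = (4 + 4·6 + 8)/6 = 36/6 = 6
te_B = (7 + 4·9 + 11)/6 = 54/6 = 9
te_C = (9 + 4·13 + 23)/6 = 84/6 = 14
te_D = (3 + 4·4 + 11)/6 = 30/6 = 5
te_E = (3 + 4·5 + 7)/6 = 30/6 = 5

Forward pass:
ES_A = 0; EF_A = 6
ES_B = 0; EF_B = 9
ES_C = 0; EF_C = 14
ES_D = max(EF_B=9, EF_C=14) = 14; EF_D = 14+5 = 19
ES_E = max(EF_A=6, EF_D=19) = 19; EF_E = 19+5 = 24
Expected project duration μ = 24 days. Critical path: C → D → E.

Backward pass:
LF_E = 24; LS_E = 24−5 = 19
LF_D = LS_E = 19; LS_D = 19−5 = 14
LF_C = LS_D = 14; LS_C = 14−14 = 0
LF_B = LS_D = 14; LS_B = 14−9 = 5
LF_A = LS_E = 19; LS_A = 19−6 = 13
Slack_B = LS_B − ES_B = 5 − 0 = 5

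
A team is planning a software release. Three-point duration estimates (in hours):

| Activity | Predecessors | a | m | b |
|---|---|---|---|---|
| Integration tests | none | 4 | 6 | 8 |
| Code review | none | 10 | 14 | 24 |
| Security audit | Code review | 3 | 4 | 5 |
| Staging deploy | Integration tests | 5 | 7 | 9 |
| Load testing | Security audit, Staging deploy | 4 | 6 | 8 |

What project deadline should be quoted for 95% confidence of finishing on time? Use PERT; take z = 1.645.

29.0 hours

te_Integration tests = (4 + 4·6 + 8)/6 = 36/6 = 6; σ²_Integration tests = ((8−4)/6)² = 0.444
te_Code review = (10 + 4·14 + 24)/6 = 90/6 = 15; σ²_Code review = ((24−10)/6)² = 5.444
te_Security audit = (3 + 4·4 + 5)/6 = 24/6 = 4; σ²_Security audit = ((5−3)/6)² = 0.111
te_Staging deploy = (5 + 4·7 + 9)/6 = 42/6 = 7; σ²_Staging deploy = ((9−5)/6)² = 0.444
te_Load testing = (4 + 4·6 + 8)/6 = 36/6 = 6; σ²_Load testing = ((8−4)/6)² = 0.444

Forward pass:
ES_Integration tests = 0; EF_Integration tests = 6
ES_Code review = 0; EF_Code review = 15
ES_Security audit = 15; EF_Security audit = 15+4 = 19
ES_Staging deploy = 6; EF_Staging deploy = 6+7 = 13
ES_Load testing = max(EF_Security audit=19, EF_Staging deploy=13) = 19; EF_Load testing = 19+6 = 25
Expected project duration μ = 25 hours. Critical path: Code review → Security audit → Load testing.

Variance along critical path = 5.444 + 0.111 + 0.444 = 6.000; σ = 2.449 hours.
D = μ + z·σ = 25 + 1.645·2.449 = 29.0 hours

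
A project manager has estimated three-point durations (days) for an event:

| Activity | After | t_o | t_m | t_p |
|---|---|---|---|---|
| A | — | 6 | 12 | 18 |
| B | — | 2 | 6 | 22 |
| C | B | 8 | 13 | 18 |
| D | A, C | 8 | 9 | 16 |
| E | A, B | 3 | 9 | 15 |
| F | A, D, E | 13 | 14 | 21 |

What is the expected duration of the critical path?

te_A = (6 + 4·12 + 18)/6 = 72/6 = 12
te_B = (2 + 4·6 + 22)/6 = 48/6 = 8
te_C = (8 + 4·13 + 18)/6 = 78/6 = 13
te_D = (8 + 4·9 + 16)/6 = 60/6 = 10
te_E = (3 + 4·9 + 15)/6 = 54/6 = 9
te_F = (13 + 4·14 + 21)/6 = 90/6 = 15

Forward pass:
ES_A = 0; EF_A = 12
ES_B = 0; EF_B = 8
ES_C = 8; EF_C = 8+13 = 21
ES_D = max(EF_A=12, EF_C=21) = 21; EF_D = 21+10 = 31
ES_E = max(EF_A=12, EF_B=8) = 12; EF_E = 12+9 = 21
ES_F = max(EF_A=12, EF_D=31, EF_E=21) = 31; EF_F = 31+15 = 46
Expected project duration μ = 46 days. Critical path: B → C → D → F.

46 days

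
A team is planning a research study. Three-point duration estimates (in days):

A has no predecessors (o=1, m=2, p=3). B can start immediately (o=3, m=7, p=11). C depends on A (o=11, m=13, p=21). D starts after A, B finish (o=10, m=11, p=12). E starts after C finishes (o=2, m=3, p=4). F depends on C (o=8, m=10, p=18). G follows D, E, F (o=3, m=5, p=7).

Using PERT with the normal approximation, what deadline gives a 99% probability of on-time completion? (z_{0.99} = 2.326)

37.8 days

te_A = (1 + 4·2 + 3)/6 = 12/6 = 2; σ²_A = ((3−1)/6)² = 0.111
te_B = (3 + 4·7 + 11)/6 = 42/6 = 7; σ²_B = ((11−3)/6)² = 1.778
te_C = (11 + 4·13 + 21)/6 = 84/6 = 14; σ²_C = ((21−11)/6)² = 2.778
te_D = (10 + 4·11 + 12)/6 = 66/6 = 11; σ²_D = ((12−10)/6)² = 0.111
te_E = (2 + 4·3 + 4)/6 = 18/6 = 3; σ²_E = ((4−2)/6)² = 0.111
te_F = (8 + 4·10 + 18)/6 = 66/6 = 11; σ²_F = ((18−8)/6)² = 2.778
te_G = (3 + 4·5 + 7)/6 = 30/6 = 5; σ²_G = ((7−3)/6)² = 0.444

Forward pass:
ES_A = 0; EF_A = 2
ES_B = 0; EF_B = 7
ES_C = 2; EF_C = 2+14 = 16
ES_D = max(EF_A=2, EF_B=7) = 7; EF_D = 7+11 = 18
ES_E = 16; EF_E = 16+3 = 19
ES_F = 16; EF_F = 16+11 = 27
ES_G = max(EF_D=18, EF_E=19, EF_F=27) = 27; EF_G = 27+5 = 32
Expected project duration μ = 32 days. Critical path: A → C → F → G.

Variance along critical path = 0.111 + 2.778 + 2.778 + 0.444 = 6.111; σ = 2.472 days.
D = μ + z·σ = 32 + 2.326·2.472 = 37.8 days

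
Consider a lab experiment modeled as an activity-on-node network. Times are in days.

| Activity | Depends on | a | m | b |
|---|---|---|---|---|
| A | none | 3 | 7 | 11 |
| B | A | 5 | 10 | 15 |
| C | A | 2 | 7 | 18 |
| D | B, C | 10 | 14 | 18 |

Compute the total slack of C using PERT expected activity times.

2 days

te_A = (3 + 4·7 + 11)/6 = 42/6 = 7
te_B = (5 + 4·10 + 15)/6 = 60/6 = 10
te_C = (2 + 4·7 + 18)/6 = 48/6 = 8
te_D = (10 + 4·14 + 18)/6 = 84/6 = 14

Forward pass:
ES_A = 0; EF_A = 7
ES_B = 7; EF_B = 7+10 = 17
ES_C = 7; EF_C = 7+8 = 15
ES_D = max(EF_B=17, EF_C=15) = 17; EF_D = 17+14 = 31
Expected project duration μ = 31 days. Critical path: A → B → D.

Backward pass:
LF_D = 31; LS_D = 31−14 = 17
LF_C = LS_D = 17; LS_C = 17−8 = 9
LF_B = LS_D = 17; LS_B = 17−10 = 7
LF_A = min(LS_B=7, LS_C=9) = 7; LS_A = 7−7 = 0
Slack_C = LS_C − ES_C = 9 − 7 = 2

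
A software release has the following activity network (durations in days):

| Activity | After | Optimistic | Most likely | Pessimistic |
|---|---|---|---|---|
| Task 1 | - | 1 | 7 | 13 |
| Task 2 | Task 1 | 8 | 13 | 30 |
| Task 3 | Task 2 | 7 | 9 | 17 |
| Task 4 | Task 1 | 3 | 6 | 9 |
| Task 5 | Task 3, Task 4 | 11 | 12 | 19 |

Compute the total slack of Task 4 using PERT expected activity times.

19 days

te_Task 1 = (1 + 4·7 + 13)/6 = 42/6 = 7
te_Task 2 = (8 + 4·13 + 30)/6 = 90/6 = 15
te_Task 3 = (7 + 4·9 + 17)/6 = 60/6 = 10
te_Task 4 = (3 + 4·6 + 9)/6 = 36/6 = 6
te_Task 5 = (11 + 4·12 + 19)/6 = 78/6 = 13

Forward pass:
ES_Task 1 = 0; EF_Task 1 = 7
ES_Task 2 = 7; EF_Task 2 = 7+15 = 22
ES_Task 3 = 22; EF_Task 3 = 22+10 = 32
ES_Task 4 = 7; EF_Task 4 = 7+6 = 13
ES_Task 5 = max(EF_Task 3=32, EF_Task 4=13) = 32; EF_Task 5 = 32+13 = 45
Expected project duration μ = 45 days. Critical path: Task 1 → Task 2 → Task 3 → Task 5.

Backward pass:
LF_Task 5 = 45; LS_Task 5 = 45−13 = 32
LF_Task 4 = LS_Task 5 = 32; LS_Task 4 = 32−6 = 26
LF_Task 3 = LS_Task 5 = 32; LS_Task 3 = 32−10 = 22
LF_Task 2 = LS_Task 3 = 22; LS_Task 2 = 22−15 = 7
LF_Task 1 = min(LS_Task 2=7, LS_Task 4=26) = 7; LS_Task 1 = 7−7 = 0
Slack_Task 4 = LS_Task 4 − ES_Task 4 = 26 − 7 = 19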